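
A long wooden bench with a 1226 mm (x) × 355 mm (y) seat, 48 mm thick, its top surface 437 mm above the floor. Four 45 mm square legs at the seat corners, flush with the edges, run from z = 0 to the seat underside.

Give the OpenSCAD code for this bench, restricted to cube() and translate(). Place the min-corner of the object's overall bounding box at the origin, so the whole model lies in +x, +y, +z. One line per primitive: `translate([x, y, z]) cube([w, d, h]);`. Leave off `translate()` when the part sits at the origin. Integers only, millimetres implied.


// leg_h = 437 − 48 = 389
translate([0, 0, 389]) cube([1226, 355, 48]);
cube([45, 45, 389]);
translate([0, 310, 0]) cube([45, 45, 389]);
translate([1181, 0, 0]) cube([45, 45, 389]);
translate([1181, 310, 0]) cube([45, 45, 389]);


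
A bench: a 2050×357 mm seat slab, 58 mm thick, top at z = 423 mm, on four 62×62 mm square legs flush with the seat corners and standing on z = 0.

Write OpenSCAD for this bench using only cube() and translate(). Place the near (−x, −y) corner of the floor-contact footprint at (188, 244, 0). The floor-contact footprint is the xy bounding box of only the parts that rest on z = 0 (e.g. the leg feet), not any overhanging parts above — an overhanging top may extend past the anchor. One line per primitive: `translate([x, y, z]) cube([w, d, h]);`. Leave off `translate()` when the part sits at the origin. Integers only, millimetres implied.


// leg_h = 423 − 58 = 365
translate([188, 244, 365]) cube([2050, 357, 58]);
translate([188, 244, 0]) cube([62, 62, 365]);
translate([188, 539, 0]) cube([62, 62, 365]);
translate([2176, 244, 0]) cube([62, 62, 365]);
translate([2176, 539, 0]) cube([62, 62, 365]);


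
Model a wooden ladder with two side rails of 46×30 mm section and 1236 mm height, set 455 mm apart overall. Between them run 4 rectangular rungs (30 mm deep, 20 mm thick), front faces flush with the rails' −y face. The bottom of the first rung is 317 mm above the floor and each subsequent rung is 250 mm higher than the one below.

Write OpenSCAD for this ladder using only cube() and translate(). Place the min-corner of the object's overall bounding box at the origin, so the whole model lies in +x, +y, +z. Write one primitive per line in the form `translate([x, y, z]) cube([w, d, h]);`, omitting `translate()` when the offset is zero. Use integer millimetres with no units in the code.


cube([46, 30, 1236]);
translate([409, 0, 0]) cube([46, 30, 1236]);
translate([46, 0, 317]) cube([363, 30, 20]);
translate([46, 0, 567]) cube([363, 30, 20]);
translate([46, 0, 817]) cube([363, 30, 20]);
translate([46, 0, 1067]) cube([363, 30, 20]);


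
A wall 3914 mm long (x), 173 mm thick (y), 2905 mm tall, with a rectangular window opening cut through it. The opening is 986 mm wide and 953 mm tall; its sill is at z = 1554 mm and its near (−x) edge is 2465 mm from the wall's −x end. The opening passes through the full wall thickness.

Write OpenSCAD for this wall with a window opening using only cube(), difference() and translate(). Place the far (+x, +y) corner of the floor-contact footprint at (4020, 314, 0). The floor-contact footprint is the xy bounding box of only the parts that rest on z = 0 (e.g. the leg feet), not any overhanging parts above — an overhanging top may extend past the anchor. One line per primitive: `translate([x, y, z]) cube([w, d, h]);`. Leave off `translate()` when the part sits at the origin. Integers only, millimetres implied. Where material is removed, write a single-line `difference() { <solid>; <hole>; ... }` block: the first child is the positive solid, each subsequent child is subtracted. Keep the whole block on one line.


difference() { translate([106, 141, 0]) cube([3914, 173, 2905]); translate([2571, 141, 1554]) cube([986, 173, 953]); }


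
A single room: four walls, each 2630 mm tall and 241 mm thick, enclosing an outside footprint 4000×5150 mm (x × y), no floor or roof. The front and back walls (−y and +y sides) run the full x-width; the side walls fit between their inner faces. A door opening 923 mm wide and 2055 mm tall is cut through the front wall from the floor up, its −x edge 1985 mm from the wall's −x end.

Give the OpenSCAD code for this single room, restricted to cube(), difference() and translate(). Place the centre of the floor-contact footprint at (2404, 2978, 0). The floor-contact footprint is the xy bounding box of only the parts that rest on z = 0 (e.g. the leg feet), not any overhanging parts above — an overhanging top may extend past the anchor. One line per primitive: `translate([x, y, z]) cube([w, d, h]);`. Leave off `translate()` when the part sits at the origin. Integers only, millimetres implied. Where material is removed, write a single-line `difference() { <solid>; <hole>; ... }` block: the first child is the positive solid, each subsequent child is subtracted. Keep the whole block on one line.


difference() { translate([404, 403, 0]) cube([4000, 241, 2630]); translate([2389, 403, 0]) cube([923, 241, 2055]); }
translate([404, 5312, 0]) cube([4000, 241, 2630]);
translate([404, 644, 0]) cube([241, 4668, 2630]);
translate([4163, 644, 0]) cube([241, 4668, 2630]);


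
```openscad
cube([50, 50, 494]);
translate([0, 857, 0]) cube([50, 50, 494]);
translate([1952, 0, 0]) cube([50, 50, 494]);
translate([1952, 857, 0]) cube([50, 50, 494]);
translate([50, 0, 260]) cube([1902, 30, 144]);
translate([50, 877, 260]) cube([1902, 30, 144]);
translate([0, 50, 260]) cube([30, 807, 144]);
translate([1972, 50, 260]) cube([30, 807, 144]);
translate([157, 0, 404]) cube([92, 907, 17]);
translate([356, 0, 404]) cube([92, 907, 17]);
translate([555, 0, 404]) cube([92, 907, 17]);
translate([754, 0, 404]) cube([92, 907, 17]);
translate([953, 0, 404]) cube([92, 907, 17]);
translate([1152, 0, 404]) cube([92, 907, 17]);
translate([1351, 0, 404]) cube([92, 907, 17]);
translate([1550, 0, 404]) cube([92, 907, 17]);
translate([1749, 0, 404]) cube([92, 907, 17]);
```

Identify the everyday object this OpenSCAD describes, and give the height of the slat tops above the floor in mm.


A bed frame. The slat-top height is 421 mm.

Four posts, four rails, and a row of slats — a bed frame. Slats sit on the rails at z = 260 + 144 = 404; with slat thickness 17, the top is 421 mm.


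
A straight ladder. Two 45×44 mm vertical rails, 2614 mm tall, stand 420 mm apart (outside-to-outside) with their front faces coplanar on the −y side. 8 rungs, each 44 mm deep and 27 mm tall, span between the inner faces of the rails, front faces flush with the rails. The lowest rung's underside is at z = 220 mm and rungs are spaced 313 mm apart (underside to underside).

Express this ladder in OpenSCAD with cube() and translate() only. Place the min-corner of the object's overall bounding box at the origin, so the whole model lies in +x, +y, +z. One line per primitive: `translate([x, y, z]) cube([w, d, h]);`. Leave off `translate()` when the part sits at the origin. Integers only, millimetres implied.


cube([45, 44, 2614]);
translate([375, 0, 0]) cube([45, 44, 2614]);
translate([45, 0, 220]) cube([330, 44, 27]);
translate([45, 0, 533]) cube([330, 44, 27]);
translate([45, 0, 846]) cube([330, 44, 27]);
translate([45, 0, 1159]) cube([330, 44, 27]);
translate([45, 0, 1472]) cube([330, 44, 27]);
translate([45, 0, 1785]) cube([330, 44, 27]);
translate([45, 0, 2098]) cube([330, 44, 27]);
translate([45, 0, 2411]) cube([330, 44, 27]);


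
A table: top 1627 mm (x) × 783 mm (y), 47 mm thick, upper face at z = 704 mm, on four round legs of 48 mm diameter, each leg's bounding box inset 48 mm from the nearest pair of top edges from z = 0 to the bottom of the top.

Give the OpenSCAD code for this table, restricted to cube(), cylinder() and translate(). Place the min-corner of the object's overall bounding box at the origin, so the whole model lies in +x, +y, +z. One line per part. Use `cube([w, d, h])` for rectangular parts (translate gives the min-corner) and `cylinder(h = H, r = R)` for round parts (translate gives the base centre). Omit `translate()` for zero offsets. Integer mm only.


translate([0, 0, 657]) cube([1627, 783, 47]);
translate([72, 72, 0]) cylinder(h = 657, r = 24);
translate([1555, 72, 0]) cylinder(h = 657, r = 24);
translate([72, 711, 0]) cylinder(h = 657, r = 24);
translate([1555, 711, 0]) cylinder(h = 657, r = 24);


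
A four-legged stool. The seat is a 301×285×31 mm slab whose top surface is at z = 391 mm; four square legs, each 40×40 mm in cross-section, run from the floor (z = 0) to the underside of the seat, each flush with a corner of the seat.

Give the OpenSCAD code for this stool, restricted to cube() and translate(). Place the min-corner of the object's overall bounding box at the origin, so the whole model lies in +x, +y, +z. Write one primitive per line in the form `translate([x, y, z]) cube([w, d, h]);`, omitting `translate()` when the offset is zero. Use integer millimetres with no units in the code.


// leg_h = 391 - 31 = 360
translate([0, 0, 360]) cube([301, 285, 31]);
cube([40, 40, 360]);
translate([261, 0, 0]) cube([40, 40, 360]);
translate([0, 245, 0]) cube([40, 40, 360]);
translate([261, 245, 0]) cube([40, 40, 360]);


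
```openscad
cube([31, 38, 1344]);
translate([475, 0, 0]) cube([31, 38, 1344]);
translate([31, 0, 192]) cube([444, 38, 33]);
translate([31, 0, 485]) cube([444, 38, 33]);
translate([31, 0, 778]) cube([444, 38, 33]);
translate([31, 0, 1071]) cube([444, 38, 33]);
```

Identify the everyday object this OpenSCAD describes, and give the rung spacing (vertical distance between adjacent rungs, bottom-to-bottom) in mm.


A ladder. The rung spacing is 293 mm.

Two tall 31×38 posts with 4 short bars between them — a ladder. Adjacent rungs sit at z = 192 and z = 485, so the spacing is 485 − 192 = 293 mm.


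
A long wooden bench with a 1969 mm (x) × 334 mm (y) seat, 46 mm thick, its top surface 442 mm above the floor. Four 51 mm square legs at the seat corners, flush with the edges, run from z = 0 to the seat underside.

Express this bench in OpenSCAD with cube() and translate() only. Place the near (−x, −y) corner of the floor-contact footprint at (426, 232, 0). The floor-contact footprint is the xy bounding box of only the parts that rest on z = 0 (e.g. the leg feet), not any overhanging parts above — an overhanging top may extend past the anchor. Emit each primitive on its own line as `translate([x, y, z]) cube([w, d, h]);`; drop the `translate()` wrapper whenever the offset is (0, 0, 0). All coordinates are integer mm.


translate([426, 232, 396]) cube([1969, 334, 46]);
translate([426, 232, 0]) cube([51, 51, 396]);
translate([426, 515, 0]) cube([51, 51, 396]);
translate([2344, 232, 0]) cube([51, 51, 396]);
translate([2344, 515, 0]) cube([51, 51, 396]);


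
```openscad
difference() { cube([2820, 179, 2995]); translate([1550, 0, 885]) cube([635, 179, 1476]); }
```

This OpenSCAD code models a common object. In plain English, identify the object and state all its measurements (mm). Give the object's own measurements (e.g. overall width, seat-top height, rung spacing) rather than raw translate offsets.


A wall 2820 mm long (x), 179 mm thick (y), 2995 mm tall, with a rectangular window opening cut through it. The opening is 635 mm wide and 1476 mm tall; its sill is at z = 885 mm and its near (−x) edge is 1550 mm from the wall's −x end. The opening passes through the full wall thickness.


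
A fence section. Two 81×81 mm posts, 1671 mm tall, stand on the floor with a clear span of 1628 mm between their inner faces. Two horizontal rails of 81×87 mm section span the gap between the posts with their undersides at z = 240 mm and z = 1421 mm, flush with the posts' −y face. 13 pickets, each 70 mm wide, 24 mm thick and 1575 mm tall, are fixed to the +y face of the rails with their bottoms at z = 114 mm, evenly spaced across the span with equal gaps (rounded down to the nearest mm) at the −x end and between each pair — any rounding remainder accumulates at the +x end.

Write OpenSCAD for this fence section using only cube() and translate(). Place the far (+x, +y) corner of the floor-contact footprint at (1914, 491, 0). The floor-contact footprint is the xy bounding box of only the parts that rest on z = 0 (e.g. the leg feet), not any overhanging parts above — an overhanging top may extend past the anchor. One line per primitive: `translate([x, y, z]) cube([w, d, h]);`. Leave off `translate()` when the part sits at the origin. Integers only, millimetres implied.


translate([124, 410, 0]) cube([81, 81, 1671]);
translate([1833, 410, 0]) cube([81, 81, 1671]);
translate([205, 410, 240]) cube([1628, 81, 87]);
translate([205, 410, 1421]) cube([1628, 81, 87]);
translate([256, 491, 114]) cube([70, 24, 1575]);
translate([377, 491, 114]) cube([70, 24, 1575]);
translate([498, 491, 114]) cube([70, 24, 1575]);
translate([619, 491, 114]) cube([70, 24, 1575]);
translate([740, 491, 114]) cube([70, 24, 1575]);
translate([861, 491, 114]) cube([70, 24, 1575]);
translate([982, 491, 114]) cube([70, 24, 1575]);
translate([1103, 491, 114]) cube([70, 24, 1575]);
translate([1224, 491, 114]) cube([70, 24, 1575]);
translate([1345, 491, 114]) cube([70, 24, 1575]);
translate([1466, 491, 114]) cube([70, 24, 1575]);
translate([1587, 491, 114]) cube([70, 24, 1575]);
translate([1708, 491, 114]) cube([70, 24, 1575]);


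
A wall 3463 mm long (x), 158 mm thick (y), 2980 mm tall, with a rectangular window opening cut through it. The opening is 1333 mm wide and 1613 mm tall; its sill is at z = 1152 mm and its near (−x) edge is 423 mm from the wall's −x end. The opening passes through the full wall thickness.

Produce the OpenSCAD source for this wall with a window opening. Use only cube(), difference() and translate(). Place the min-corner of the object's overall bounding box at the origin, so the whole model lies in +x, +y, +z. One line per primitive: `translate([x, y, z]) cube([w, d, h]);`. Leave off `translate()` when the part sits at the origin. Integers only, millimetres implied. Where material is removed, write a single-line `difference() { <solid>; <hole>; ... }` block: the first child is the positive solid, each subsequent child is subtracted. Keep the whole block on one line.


difference() { cube([3463, 158, 2980]); translate([423, 0, 1152]) cube([1333, 158, 1613]); }


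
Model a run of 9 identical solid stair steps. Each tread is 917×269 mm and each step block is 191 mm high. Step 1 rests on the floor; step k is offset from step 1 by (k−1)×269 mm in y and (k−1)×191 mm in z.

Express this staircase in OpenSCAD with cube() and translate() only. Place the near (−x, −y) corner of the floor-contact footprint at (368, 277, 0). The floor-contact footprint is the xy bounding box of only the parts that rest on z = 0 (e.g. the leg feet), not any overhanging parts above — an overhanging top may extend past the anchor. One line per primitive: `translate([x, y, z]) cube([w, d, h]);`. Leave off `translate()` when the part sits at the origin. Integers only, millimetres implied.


translate([368, 277, 0]) cube([917, 269, 191]);
translate([368, 546, 191]) cube([917, 269, 191]);
translate([368, 815, 382]) cube([917, 269, 191]);
translate([368, 1084, 573]) cube([917, 269, 191]);
translate([368, 1353, 764]) cube([917, 269, 191]);
translate([368, 1622, 955]) cube([917, 269, 191]);
translate([368, 1891, 1146]) cube([917, 269, 191]);
translate([368, 2160, 1337]) cube([917, 269, 191]);
translate([368, 2429, 1528]) cube([917, 269, 191]);


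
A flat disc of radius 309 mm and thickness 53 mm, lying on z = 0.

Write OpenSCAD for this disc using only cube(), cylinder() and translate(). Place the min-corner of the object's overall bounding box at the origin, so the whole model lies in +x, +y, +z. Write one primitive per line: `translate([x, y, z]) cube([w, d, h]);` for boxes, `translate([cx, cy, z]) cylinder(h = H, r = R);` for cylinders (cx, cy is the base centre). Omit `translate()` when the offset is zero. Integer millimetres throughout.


translate([309, 309, 0]) cylinder(h = 53, r = 309);


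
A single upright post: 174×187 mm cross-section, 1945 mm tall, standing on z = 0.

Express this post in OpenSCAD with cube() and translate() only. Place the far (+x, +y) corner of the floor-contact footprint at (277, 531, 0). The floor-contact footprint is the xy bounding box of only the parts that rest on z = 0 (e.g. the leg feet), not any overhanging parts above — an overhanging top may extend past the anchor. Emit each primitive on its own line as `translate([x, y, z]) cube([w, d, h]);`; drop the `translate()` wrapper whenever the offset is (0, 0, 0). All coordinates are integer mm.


translate([103, 344, 0]) cube([174, 187, 1945]);


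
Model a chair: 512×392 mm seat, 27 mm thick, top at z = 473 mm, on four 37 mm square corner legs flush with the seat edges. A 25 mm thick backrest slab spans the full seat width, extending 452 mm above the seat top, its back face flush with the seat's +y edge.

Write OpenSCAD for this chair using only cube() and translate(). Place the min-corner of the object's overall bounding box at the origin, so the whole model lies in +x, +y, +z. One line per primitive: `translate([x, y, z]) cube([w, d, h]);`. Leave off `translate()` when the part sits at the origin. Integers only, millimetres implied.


translate([0, 0, 446]) cube([512, 392, 27]);
cube([37, 37, 446]);
translate([475, 0, 0]) cube([37, 37, 446]);
translate([0, 355, 0]) cube([37, 37, 446]);
translate([475, 355, 0]) cube([37, 37, 446]);
translate([0, 367, 473]) cube([512, 25, 452]);


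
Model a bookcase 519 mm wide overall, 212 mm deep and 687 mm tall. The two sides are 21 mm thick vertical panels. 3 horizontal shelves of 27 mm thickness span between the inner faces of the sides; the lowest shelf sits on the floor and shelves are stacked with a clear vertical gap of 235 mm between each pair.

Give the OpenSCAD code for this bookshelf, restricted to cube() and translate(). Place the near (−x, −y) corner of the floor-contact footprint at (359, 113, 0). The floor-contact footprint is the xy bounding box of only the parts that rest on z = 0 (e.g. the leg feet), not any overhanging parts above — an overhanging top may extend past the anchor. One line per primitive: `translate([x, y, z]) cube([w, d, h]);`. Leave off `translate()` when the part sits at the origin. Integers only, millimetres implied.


translate([359, 113, 0]) cube([21, 212, 687]);
translate([857, 113, 0]) cube([21, 212, 687]);
translate([380, 113, 0]) cube([477, 212, 27]);
translate([380, 113, 262]) cube([477, 212, 27]);
translate([380, 113, 524]) cube([477, 212, 27]);


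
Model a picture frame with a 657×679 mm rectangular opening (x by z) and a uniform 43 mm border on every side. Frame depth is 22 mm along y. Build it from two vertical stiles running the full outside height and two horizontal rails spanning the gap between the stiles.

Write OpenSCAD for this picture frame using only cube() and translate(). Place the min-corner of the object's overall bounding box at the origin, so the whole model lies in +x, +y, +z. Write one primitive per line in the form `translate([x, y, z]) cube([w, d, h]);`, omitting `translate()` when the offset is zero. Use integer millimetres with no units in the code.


cube([43, 22, 765]);
translate([700, 0, 0]) cube([43, 22, 765]);
translate([43, 0, 0]) cube([657, 22, 43]);
translate([43, 0, 722]) cube([657, 22, 43]);


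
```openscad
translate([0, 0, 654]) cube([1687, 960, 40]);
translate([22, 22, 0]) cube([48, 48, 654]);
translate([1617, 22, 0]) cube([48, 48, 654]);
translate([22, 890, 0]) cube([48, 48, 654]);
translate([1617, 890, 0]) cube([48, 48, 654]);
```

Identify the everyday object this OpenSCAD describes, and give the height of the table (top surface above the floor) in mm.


A table. The table height is 694 mm.

A 1687×960×40 slab sits at z = 654 on four 48 mm square posts — a table. The top surface is at 654 + 40 = 694 mm.


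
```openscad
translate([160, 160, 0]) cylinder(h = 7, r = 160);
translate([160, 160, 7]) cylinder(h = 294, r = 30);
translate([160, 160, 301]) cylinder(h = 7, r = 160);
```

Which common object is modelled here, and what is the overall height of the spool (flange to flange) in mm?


A spool. The overall height is 308 mm.

Three coaxial cylinders, large–small–large — a spool. Two 7 mm flanges and a 294 mm core give 7 + 294 + 7 = 308 mm.


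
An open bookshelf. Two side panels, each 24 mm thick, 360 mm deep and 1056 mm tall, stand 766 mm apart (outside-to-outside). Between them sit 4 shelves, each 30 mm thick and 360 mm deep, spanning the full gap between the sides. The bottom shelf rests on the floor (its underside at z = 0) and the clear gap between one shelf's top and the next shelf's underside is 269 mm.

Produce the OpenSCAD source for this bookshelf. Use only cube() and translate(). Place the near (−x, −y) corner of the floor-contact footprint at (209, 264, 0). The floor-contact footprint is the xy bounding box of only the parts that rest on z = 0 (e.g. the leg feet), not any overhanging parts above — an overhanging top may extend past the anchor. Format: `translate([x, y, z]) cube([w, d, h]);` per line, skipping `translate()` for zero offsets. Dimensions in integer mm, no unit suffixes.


translate([209, 264, 0]) cube([24, 360, 1056]);
translate([951, 264, 0]) cube([24, 360, 1056]);
translate([233, 264, 0]) cube([718, 360, 30]);
translate([233, 264, 299]) cube([718, 360, 30]);
translate([233, 264, 598]) cube([718, 360, 30]);
translate([233, 264, 897]) cube([718, 360, 30]);


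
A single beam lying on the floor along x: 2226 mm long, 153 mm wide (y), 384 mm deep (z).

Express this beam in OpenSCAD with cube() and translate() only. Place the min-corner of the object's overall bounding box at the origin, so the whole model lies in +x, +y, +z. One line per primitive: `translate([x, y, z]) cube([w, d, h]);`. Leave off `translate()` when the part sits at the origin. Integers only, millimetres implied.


cube([2226, 153, 384]);


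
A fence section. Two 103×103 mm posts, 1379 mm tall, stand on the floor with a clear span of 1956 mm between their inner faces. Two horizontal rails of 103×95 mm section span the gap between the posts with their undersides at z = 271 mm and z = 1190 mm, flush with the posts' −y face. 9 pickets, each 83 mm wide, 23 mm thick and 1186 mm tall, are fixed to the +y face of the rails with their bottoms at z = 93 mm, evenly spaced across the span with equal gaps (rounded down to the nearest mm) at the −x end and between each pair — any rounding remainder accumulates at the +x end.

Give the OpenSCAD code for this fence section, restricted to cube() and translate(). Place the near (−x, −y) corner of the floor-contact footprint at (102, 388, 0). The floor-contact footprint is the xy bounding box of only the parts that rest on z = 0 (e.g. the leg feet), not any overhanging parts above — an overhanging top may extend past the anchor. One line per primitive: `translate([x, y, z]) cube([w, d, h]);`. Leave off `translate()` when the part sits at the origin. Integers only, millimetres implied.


translate([102, 388, 0]) cube([103, 103, 1379]);
translate([2161, 388, 0]) cube([103, 103, 1379]);
translate([205, 388, 271]) cube([1956, 103, 95]);
translate([205, 388, 1190]) cube([1956, 103, 95]);
translate([325, 491, 93]) cube([83, 23, 1186]);
translate([528, 491, 93]) cube([83, 23, 1186]);
translate([731, 491, 93]) cube([83, 23, 1186]);
translate([934, 491, 93]) cube([83, 23, 1186]);
translate([1137, 491, 93]) cube([83, 23, 1186]);
translate([1340, 491, 93]) cube([83, 23, 1186]);
translate([1543, 491, 93]) cube([83, 23, 1186]);
translate([1746, 491, 93]) cube([83, 23, 1186]);
translate([1949, 491, 93]) cube([83, 23, 1186]);


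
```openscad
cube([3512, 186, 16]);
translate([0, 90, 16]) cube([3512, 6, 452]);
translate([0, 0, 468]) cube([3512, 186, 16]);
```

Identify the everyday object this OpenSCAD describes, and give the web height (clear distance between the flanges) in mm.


An I-beam. The web height is 452 mm.

Two wide flanges with a thin centred web — an I-beam. Overall 484 mm minus two 16 mm flanges gives a web of 484 − 2·16 = 452 mm.


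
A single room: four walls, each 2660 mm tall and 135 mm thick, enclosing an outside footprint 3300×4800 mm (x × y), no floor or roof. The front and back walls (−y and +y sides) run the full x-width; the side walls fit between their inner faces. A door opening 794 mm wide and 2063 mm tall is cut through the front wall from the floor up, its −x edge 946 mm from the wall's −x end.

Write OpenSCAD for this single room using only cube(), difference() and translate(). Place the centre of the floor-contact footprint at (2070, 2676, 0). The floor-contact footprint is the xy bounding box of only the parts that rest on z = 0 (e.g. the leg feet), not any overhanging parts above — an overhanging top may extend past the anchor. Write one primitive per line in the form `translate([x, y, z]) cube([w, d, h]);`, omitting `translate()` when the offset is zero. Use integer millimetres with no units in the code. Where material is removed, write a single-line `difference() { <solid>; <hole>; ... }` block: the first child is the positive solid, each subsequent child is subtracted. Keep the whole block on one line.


difference() { translate([420, 276, 0]) cube([3300, 135, 2660]); translate([1366, 276, 0]) cube([794, 135, 2063]); }
translate([420, 4941, 0]) cube([3300, 135, 2660]);
translate([420, 411, 0]) cube([135, 4530, 2660]);
translate([3585, 411, 0]) cube([135, 4530, 2660]);


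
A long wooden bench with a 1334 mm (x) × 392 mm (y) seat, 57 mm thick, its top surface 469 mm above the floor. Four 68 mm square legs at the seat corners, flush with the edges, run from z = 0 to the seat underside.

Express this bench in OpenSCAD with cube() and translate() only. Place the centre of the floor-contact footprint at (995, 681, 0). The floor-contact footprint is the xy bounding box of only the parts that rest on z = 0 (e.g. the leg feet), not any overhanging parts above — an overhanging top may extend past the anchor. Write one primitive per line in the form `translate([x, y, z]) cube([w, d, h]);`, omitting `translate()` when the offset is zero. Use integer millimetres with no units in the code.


translate([328, 485, 412]) cube([1334, 392, 57]);
translate([328, 485, 0]) cube([68, 68, 412]);
translate([328, 809, 0]) cube([68, 68, 412]);
translate([1594, 485, 0]) cube([68, 68, 412]);
translate([1594, 809, 0]) cube([68, 68, 412]);


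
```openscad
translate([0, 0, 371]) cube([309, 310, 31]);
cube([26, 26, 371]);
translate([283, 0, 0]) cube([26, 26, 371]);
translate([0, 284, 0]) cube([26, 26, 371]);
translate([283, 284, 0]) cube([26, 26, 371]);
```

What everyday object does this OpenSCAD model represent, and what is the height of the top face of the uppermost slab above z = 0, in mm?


A stool. The seat height is 402 mm.

A 309×310×31 slab at z = 371 on four corner posts — a stool. The seat top is 371 + 31 = 402 mm.


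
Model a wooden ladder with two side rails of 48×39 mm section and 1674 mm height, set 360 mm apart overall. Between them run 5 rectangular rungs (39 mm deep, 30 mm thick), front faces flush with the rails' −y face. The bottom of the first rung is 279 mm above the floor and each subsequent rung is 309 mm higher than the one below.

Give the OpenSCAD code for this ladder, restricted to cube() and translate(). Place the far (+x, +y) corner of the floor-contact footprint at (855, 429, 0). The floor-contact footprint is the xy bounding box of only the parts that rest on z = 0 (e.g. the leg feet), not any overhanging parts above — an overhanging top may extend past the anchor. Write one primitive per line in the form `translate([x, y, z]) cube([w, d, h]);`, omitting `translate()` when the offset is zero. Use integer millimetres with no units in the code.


// rung span = 360 - 2*48 = 264
// rung[k] z = 279 + k*309
translate([495, 390, 0]) cube([48, 39, 1674]);
translate([807, 390, 0]) cube([48, 39, 1674]);
translate([543, 390, 279]) cube([264, 39, 30]);
translate([543, 390, 588]) cube([264, 39, 30]);
translate([543, 390, 897]) cube([264, 39, 30]);
translate([543, 390, 1206]) cube([264, 39, 30]);
translate([543, 390, 1515]) cube([264, 39, 30]);


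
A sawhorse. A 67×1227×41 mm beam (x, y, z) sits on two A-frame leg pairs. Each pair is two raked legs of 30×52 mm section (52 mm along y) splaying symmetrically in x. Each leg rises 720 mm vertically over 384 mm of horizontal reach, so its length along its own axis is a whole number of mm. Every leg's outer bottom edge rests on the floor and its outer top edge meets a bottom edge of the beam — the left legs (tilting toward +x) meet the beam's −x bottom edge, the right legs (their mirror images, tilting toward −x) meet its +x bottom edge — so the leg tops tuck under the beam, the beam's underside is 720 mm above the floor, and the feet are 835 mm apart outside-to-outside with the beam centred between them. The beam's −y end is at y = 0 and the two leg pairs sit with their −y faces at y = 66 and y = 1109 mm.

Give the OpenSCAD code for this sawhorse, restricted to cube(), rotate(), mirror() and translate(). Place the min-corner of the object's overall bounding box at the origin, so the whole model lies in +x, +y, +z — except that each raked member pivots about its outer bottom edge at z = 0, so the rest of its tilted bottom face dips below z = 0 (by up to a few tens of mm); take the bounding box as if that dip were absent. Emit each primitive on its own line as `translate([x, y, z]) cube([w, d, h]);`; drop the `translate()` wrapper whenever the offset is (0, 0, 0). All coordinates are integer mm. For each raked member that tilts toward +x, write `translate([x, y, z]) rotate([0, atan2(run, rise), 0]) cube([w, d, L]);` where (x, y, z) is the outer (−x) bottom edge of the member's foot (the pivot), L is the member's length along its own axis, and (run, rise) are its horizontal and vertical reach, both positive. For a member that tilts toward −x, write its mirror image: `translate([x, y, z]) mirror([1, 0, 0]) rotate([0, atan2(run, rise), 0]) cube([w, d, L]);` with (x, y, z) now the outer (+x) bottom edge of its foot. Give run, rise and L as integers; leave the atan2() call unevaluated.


translate([384, 0, 720]) cube([67, 1227, 41]);
translate([0, 66, 0]) rotate([0, atan2(384, 720), 0]) cube([30, 52, 816]);
translate([835, 66, 0]) mirror([1, 0, 0]) rotate([0, atan2(384, 720), 0]) cube([30, 52, 816]);
translate([0, 1109, 0]) rotate([0, atan2(384, 720), 0]) cube([30, 52, 816]);
translate([835, 1109, 0]) mirror([1, 0, 0]) rotate([0, atan2(384, 720), 0]) cube([30, 52, 816]);


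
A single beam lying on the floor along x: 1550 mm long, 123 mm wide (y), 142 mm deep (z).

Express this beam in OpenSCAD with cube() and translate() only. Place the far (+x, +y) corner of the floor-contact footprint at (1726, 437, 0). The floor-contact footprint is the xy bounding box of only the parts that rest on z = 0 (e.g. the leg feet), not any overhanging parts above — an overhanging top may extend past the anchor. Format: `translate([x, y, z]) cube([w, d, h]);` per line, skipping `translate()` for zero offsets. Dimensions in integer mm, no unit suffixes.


translate([176, 314, 0]) cube([1550, 123, 142]);


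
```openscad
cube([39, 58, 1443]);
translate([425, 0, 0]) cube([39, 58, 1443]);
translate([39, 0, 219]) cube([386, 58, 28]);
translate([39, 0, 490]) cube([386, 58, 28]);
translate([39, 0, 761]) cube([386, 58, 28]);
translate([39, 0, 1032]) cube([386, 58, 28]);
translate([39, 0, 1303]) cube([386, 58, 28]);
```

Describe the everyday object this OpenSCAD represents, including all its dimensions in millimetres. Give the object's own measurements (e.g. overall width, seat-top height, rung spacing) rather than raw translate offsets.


A straight ladder. Two 39×58 mm vertical rails, 1443 mm tall, stand 464 mm apart (outside-to-outside) with their front faces coplanar on the −y side. 5 rungs, each 58 mm deep and 28 mm tall, span between the inner faces of the rails, front faces flush with the rails. The lowest rung's underside is at z = 219 mm and rungs are spaced 271 mm apart (underside to underside).


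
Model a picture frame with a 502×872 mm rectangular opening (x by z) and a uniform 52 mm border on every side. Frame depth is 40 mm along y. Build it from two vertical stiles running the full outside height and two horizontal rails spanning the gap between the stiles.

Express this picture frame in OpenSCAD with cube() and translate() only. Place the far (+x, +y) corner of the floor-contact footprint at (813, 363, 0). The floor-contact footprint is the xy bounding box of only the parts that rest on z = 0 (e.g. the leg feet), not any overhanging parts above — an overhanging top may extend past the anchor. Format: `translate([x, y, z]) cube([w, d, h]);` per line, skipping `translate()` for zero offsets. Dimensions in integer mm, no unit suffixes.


translate([207, 323, 0]) cube([52, 40, 976]);
translate([761, 323, 0]) cube([52, 40, 976]);
translate([259, 323, 0]) cube([502, 40, 52]);
translate([259, 323, 924]) cube([502, 40, 52]);


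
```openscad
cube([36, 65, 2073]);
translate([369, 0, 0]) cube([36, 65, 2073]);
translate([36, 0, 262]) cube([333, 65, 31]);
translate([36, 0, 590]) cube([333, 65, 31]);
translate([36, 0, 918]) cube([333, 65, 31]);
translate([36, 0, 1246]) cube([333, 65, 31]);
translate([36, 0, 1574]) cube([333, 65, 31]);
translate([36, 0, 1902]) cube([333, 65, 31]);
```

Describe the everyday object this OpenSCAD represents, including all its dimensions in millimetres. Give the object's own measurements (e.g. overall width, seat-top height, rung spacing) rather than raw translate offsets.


A straight ladder. Two 36×65 mm vertical rails, 2073 mm tall, stand 405 mm apart (outside-to-outside) with their front faces coplanar on the −y side. 6 rungs, each 65 mm deep and 31 mm tall, span between the inner faces of the rails, front faces flush with the rails. The lowest rung's underside is at z = 262 mm and rungs are spaced 328 mm apart (underside to underside).


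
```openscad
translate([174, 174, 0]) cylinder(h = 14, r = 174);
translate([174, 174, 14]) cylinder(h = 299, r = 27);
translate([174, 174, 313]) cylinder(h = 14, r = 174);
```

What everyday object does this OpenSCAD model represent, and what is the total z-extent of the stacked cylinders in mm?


A spool. The overall height is 327 mm.

Three coaxial cylinders, large–small–large — a spool. Two 14 mm flanges and a 299 mm core give 14 + 299 + 14 = 327 mm.


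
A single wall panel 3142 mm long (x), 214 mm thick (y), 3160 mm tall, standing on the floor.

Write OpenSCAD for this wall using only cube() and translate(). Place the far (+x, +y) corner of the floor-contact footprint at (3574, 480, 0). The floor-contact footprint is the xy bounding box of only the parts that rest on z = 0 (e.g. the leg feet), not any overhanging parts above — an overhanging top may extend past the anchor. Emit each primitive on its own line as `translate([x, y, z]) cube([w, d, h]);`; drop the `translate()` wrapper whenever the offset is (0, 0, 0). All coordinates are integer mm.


translate([432, 266, 0]) cube([3142, 214, 3160]);


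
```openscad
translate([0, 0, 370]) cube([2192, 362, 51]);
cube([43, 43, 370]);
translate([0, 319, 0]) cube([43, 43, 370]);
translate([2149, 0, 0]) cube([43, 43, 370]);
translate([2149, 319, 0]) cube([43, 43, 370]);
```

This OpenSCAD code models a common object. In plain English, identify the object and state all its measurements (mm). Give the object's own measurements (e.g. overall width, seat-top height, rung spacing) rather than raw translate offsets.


A bench: a 2192×362 mm seat slab, 51 mm thick, top at z = 421 mm, on four 43×43 mm square legs flush with the seat corners and standing on z = 0.


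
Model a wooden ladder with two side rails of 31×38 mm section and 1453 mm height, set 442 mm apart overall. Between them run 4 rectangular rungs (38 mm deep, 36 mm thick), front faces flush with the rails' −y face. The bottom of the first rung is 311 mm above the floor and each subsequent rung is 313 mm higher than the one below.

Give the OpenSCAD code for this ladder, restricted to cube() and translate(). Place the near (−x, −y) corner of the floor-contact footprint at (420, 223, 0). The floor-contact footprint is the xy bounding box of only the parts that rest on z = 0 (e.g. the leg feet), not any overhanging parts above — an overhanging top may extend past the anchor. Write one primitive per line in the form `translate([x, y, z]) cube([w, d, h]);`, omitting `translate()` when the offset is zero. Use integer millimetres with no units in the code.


translate([420, 223, 0]) cube([31, 38, 1453]);
translate([831, 223, 0]) cube([31, 38, 1453]);
translate([451, 223, 311]) cube([380, 38, 36]);
translate([451, 223, 624]) cube([380, 38, 36]);
translate([451, 223, 937]) cube([380, 38, 36]);
translate([451, 223, 1250]) cube([380, 38, 36]);


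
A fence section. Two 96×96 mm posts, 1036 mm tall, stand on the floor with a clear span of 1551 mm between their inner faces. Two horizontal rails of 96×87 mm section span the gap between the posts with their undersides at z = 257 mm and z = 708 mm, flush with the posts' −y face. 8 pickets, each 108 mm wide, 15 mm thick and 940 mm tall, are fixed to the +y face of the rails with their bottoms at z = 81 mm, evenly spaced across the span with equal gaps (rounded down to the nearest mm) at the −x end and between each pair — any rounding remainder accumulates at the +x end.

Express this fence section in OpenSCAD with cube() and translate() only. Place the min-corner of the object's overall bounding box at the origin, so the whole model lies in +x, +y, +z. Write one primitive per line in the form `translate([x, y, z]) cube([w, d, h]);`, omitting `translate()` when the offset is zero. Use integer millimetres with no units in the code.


cube([96, 96, 1036]);
translate([1647, 0, 0]) cube([96, 96, 1036]);
translate([96, 0, 257]) cube([1551, 96, 87]);
translate([96, 0, 708]) cube([1551, 96, 87]);
translate([172, 96, 81]) cube([108, 15, 940]);
translate([356, 96, 81]) cube([108, 15, 940]);
translate([540, 96, 81]) cube([108, 15, 940]);
translate([724, 96, 81]) cube([108, 15, 940]);
translate([908, 96, 81]) cube([108, 15, 940]);
translate([1092, 96, 81]) cube([108, 15, 940]);
translate([1276, 96, 81]) cube([108, 15, 940]);
translate([1460, 96, 81]) cube([108, 15, 940]);


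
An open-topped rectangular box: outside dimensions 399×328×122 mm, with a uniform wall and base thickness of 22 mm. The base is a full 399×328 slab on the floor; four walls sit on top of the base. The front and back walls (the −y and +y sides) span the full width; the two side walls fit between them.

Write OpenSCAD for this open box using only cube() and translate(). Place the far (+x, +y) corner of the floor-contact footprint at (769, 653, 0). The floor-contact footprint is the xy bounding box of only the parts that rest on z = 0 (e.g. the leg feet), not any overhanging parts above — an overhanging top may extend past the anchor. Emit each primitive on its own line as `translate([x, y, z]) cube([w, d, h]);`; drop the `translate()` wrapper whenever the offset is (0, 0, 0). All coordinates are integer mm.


translate([370, 325, 0]) cube([399, 328, 22]);
translate([370, 325, 22]) cube([399, 22, 100]);
translate([370, 631, 22]) cube([399, 22, 100]);
translate([370, 347, 22]) cube([22, 284, 100]);
translate([747, 347, 22]) cube([22, 284, 100]);


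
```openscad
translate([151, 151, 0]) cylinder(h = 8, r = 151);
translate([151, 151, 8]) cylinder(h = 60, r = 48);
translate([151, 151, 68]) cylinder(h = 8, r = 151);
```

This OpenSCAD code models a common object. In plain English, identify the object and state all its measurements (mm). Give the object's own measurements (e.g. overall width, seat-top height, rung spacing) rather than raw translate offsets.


A spool: two coaxial disc flanges of radius 151 mm and thickness 8 mm, joined by a core cylinder of radius 48 mm and height 60 mm. The lower flange rests on z = 0 and the three cylinders share a vertical axis.
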